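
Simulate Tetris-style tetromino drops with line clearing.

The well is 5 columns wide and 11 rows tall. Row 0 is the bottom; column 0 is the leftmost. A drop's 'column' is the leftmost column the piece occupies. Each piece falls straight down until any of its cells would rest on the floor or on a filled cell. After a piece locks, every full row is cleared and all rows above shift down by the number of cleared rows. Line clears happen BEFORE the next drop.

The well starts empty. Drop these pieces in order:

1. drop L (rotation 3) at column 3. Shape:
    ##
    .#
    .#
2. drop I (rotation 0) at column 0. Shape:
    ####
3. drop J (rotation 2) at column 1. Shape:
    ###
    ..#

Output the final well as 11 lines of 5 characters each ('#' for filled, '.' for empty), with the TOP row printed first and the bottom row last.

Answer: .....
.....
.....
.....
.....
.###.
...#.
####.
...##
....#
....#

Derivation:
Drop 1: L rot3 at col 3 lands with bottom-row=0; cleared 0 line(s) (total 0); column heights now [0 0 0 3 3], max=3
Drop 2: I rot0 at col 0 lands with bottom-row=3; cleared 0 line(s) (total 0); column heights now [4 4 4 4 3], max=4
Drop 3: J rot2 at col 1 lands with bottom-row=4; cleared 0 line(s) (total 0); column heights now [4 6 6 6 3], max=6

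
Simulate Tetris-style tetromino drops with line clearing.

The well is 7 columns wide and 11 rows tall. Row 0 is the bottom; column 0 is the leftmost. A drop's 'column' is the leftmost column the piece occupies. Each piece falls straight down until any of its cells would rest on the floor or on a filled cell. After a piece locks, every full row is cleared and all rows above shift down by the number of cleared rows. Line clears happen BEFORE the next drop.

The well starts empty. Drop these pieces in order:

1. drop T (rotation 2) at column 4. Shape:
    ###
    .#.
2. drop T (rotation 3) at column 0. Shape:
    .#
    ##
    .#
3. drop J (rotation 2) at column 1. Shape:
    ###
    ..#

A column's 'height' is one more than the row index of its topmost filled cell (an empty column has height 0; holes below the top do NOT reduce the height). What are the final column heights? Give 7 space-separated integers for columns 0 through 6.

Answer: 2 4 4 4 2 2 2

Derivation:
Drop 1: T rot2 at col 4 lands with bottom-row=0; cleared 0 line(s) (total 0); column heights now [0 0 0 0 2 2 2], max=2
Drop 2: T rot3 at col 0 lands with bottom-row=0; cleared 0 line(s) (total 0); column heights now [2 3 0 0 2 2 2], max=3
Drop 3: J rot2 at col 1 lands with bottom-row=2; cleared 0 line(s) (total 0); column heights now [2 4 4 4 2 2 2], max=4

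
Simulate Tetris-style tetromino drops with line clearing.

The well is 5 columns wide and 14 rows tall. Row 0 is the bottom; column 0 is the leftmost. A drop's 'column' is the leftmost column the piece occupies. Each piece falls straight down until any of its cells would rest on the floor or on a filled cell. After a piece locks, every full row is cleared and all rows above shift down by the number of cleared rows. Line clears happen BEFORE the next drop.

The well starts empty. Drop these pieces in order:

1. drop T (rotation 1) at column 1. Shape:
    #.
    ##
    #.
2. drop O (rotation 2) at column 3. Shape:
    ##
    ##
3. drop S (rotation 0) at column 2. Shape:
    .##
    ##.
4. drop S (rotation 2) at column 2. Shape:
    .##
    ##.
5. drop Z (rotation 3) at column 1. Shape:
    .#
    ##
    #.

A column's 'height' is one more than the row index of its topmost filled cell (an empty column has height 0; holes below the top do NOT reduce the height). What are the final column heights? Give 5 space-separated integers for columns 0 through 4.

Drop 1: T rot1 at col 1 lands with bottom-row=0; cleared 0 line(s) (total 0); column heights now [0 3 2 0 0], max=3
Drop 2: O rot2 at col 3 lands with bottom-row=0; cleared 0 line(s) (total 0); column heights now [0 3 2 2 2], max=3
Drop 3: S rot0 at col 2 lands with bottom-row=2; cleared 0 line(s) (total 0); column heights now [0 3 3 4 4], max=4
Drop 4: S rot2 at col 2 lands with bottom-row=4; cleared 0 line(s) (total 0); column heights now [0 3 5 6 6], max=6
Drop 5: Z rot3 at col 1 lands with bottom-row=4; cleared 0 line(s) (total 0); column heights now [0 6 7 6 6], max=7

Answer: 0 6 7 6 6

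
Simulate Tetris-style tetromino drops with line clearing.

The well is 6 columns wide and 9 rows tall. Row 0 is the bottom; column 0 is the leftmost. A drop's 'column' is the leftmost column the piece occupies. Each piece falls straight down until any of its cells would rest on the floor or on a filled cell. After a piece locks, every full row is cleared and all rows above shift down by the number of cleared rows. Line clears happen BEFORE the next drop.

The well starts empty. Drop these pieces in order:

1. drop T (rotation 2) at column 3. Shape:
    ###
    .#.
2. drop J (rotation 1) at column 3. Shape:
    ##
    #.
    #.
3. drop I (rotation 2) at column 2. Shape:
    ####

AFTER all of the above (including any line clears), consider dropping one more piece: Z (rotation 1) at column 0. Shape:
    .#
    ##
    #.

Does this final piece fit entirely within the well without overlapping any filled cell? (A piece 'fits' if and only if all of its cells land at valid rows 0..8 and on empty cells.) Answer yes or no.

Answer: yes

Derivation:
Drop 1: T rot2 at col 3 lands with bottom-row=0; cleared 0 line(s) (total 0); column heights now [0 0 0 2 2 2], max=2
Drop 2: J rot1 at col 3 lands with bottom-row=2; cleared 0 line(s) (total 0); column heights now [0 0 0 5 5 2], max=5
Drop 3: I rot2 at col 2 lands with bottom-row=5; cleared 0 line(s) (total 0); column heights now [0 0 6 6 6 6], max=6
Test piece Z rot1 at col 0 (width 2): heights before test = [0 0 6 6 6 6]; fits = True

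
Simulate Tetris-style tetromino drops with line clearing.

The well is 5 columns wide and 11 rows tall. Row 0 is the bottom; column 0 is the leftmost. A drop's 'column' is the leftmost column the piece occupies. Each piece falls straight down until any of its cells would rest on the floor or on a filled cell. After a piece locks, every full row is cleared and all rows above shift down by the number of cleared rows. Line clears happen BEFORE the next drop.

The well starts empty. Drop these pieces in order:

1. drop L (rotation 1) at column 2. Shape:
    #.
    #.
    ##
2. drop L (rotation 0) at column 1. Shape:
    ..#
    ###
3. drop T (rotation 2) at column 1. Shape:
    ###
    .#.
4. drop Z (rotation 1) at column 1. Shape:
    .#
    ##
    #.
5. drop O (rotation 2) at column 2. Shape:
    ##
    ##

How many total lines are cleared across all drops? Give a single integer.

Drop 1: L rot1 at col 2 lands with bottom-row=0; cleared 0 line(s) (total 0); column heights now [0 0 3 1 0], max=3
Drop 2: L rot0 at col 1 lands with bottom-row=3; cleared 0 line(s) (total 0); column heights now [0 4 4 5 0], max=5
Drop 3: T rot2 at col 1 lands with bottom-row=4; cleared 0 line(s) (total 0); column heights now [0 6 6 6 0], max=6
Drop 4: Z rot1 at col 1 lands with bottom-row=6; cleared 0 line(s) (total 0); column heights now [0 8 9 6 0], max=9
Drop 5: O rot2 at col 2 lands with bottom-row=9; cleared 0 line(s) (total 0); column heights now [0 8 11 11 0], max=11

Answer: 0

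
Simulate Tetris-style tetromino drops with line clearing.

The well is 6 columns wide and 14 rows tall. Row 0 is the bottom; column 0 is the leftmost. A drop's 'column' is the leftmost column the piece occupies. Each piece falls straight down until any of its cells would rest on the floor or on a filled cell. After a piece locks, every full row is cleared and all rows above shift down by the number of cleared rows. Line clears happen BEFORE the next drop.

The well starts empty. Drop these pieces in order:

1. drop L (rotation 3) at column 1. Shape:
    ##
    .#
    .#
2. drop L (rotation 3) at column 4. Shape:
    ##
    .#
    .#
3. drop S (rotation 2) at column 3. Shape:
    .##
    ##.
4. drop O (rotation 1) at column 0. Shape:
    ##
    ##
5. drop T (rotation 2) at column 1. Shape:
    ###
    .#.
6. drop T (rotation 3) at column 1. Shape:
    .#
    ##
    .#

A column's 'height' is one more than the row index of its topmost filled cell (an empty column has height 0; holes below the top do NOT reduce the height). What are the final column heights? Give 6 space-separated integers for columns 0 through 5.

Drop 1: L rot3 at col 1 lands with bottom-row=0; cleared 0 line(s) (total 0); column heights now [0 3 3 0 0 0], max=3
Drop 2: L rot3 at col 4 lands with bottom-row=0; cleared 0 line(s) (total 0); column heights now [0 3 3 0 3 3], max=3
Drop 3: S rot2 at col 3 lands with bottom-row=3; cleared 0 line(s) (total 0); column heights now [0 3 3 4 5 5], max=5
Drop 4: O rot1 at col 0 lands with bottom-row=3; cleared 0 line(s) (total 0); column heights now [5 5 3 4 5 5], max=5
Drop 5: T rot2 at col 1 lands with bottom-row=4; cleared 0 line(s) (total 0); column heights now [5 6 6 6 5 5], max=6
Drop 6: T rot3 at col 1 lands with bottom-row=6; cleared 0 line(s) (total 0); column heights now [5 8 9 6 5 5], max=9

Answer: 5 8 9 6 5 5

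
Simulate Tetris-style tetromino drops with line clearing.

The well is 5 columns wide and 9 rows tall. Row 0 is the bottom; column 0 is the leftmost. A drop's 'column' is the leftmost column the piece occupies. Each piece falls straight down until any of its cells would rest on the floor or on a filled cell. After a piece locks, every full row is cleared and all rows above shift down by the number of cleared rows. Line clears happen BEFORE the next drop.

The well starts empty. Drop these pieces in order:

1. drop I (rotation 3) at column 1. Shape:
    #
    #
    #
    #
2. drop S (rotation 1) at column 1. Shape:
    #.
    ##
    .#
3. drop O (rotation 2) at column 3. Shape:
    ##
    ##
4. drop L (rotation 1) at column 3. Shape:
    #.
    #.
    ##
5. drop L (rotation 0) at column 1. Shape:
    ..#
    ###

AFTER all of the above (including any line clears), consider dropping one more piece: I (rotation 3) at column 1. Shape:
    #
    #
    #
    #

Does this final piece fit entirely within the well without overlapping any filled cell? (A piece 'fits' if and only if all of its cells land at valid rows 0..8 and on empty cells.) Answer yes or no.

Answer: no

Derivation:
Drop 1: I rot3 at col 1 lands with bottom-row=0; cleared 0 line(s) (total 0); column heights now [0 4 0 0 0], max=4
Drop 2: S rot1 at col 1 lands with bottom-row=3; cleared 0 line(s) (total 0); column heights now [0 6 5 0 0], max=6
Drop 3: O rot2 at col 3 lands with bottom-row=0; cleared 0 line(s) (total 0); column heights now [0 6 5 2 2], max=6
Drop 4: L rot1 at col 3 lands with bottom-row=2; cleared 0 line(s) (total 0); column heights now [0 6 5 5 3], max=6
Drop 5: L rot0 at col 1 lands with bottom-row=6; cleared 0 line(s) (total 0); column heights now [0 7 7 8 3], max=8
Test piece I rot3 at col 1 (width 1): heights before test = [0 7 7 8 3]; fits = False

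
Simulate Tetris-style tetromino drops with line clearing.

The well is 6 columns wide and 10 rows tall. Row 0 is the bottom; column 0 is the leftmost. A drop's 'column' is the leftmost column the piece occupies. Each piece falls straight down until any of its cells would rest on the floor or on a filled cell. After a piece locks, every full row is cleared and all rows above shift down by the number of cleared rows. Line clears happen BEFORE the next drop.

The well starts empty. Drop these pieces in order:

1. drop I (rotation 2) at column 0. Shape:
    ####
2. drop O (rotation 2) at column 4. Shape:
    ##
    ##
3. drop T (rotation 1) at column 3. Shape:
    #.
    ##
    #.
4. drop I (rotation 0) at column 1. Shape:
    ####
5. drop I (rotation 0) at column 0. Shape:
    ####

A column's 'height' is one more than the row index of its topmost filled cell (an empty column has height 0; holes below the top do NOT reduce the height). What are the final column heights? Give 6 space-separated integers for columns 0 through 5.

Answer: 5 5 5 5 4 1

Derivation:
Drop 1: I rot2 at col 0 lands with bottom-row=0; cleared 0 line(s) (total 0); column heights now [1 1 1 1 0 0], max=1
Drop 2: O rot2 at col 4 lands with bottom-row=0; cleared 1 line(s) (total 1); column heights now [0 0 0 0 1 1], max=1
Drop 3: T rot1 at col 3 lands with bottom-row=0; cleared 0 line(s) (total 1); column heights now [0 0 0 3 2 1], max=3
Drop 4: I rot0 at col 1 lands with bottom-row=3; cleared 0 line(s) (total 1); column heights now [0 4 4 4 4 1], max=4
Drop 5: I rot0 at col 0 lands with bottom-row=4; cleared 0 line(s) (total 1); column heights now [5 5 5 5 4 1], max=5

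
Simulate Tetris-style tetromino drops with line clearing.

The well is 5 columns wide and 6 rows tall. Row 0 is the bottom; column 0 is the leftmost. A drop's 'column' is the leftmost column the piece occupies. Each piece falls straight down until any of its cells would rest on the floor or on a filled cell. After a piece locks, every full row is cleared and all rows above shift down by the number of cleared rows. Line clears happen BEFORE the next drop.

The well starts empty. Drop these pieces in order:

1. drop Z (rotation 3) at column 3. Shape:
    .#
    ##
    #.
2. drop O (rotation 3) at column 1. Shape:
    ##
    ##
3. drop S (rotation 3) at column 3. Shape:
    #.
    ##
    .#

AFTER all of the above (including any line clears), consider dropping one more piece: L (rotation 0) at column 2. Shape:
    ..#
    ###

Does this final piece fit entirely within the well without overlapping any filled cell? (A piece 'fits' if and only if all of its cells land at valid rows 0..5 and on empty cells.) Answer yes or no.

Answer: no

Derivation:
Drop 1: Z rot3 at col 3 lands with bottom-row=0; cleared 0 line(s) (total 0); column heights now [0 0 0 2 3], max=3
Drop 2: O rot3 at col 1 lands with bottom-row=0; cleared 0 line(s) (total 0); column heights now [0 2 2 2 3], max=3
Drop 3: S rot3 at col 3 lands with bottom-row=3; cleared 0 line(s) (total 0); column heights now [0 2 2 6 5], max=6
Test piece L rot0 at col 2 (width 3): heights before test = [0 2 2 6 5]; fits = False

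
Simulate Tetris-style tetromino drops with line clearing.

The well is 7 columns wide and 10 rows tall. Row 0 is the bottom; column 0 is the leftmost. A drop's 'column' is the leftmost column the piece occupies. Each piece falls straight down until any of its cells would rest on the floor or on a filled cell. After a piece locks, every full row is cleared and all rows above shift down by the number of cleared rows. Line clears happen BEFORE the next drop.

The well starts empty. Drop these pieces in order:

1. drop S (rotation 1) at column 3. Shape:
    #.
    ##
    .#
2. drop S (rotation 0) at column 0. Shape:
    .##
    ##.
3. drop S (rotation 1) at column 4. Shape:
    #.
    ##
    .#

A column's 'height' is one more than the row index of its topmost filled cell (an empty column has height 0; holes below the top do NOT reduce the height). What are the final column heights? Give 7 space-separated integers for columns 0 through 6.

Drop 1: S rot1 at col 3 lands with bottom-row=0; cleared 0 line(s) (total 0); column heights now [0 0 0 3 2 0 0], max=3
Drop 2: S rot0 at col 0 lands with bottom-row=0; cleared 0 line(s) (total 0); column heights now [1 2 2 3 2 0 0], max=3
Drop 3: S rot1 at col 4 lands with bottom-row=1; cleared 0 line(s) (total 0); column heights now [1 2 2 3 4 3 0], max=4

Answer: 1 2 2 3 4 3 0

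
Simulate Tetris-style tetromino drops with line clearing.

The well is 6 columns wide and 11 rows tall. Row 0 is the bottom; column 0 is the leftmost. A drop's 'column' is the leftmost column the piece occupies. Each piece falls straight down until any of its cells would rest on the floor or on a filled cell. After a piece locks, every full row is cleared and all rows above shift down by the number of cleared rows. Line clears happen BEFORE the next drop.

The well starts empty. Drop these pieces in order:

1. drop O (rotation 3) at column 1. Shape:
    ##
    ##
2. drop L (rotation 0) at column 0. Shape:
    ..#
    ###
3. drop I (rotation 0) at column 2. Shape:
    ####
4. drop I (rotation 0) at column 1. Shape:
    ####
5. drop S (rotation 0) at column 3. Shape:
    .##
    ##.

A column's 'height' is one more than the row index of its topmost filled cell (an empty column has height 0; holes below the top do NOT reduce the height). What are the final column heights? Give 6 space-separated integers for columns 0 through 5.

Drop 1: O rot3 at col 1 lands with bottom-row=0; cleared 0 line(s) (total 0); column heights now [0 2 2 0 0 0], max=2
Drop 2: L rot0 at col 0 lands with bottom-row=2; cleared 0 line(s) (total 0); column heights now [3 3 4 0 0 0], max=4
Drop 3: I rot0 at col 2 lands with bottom-row=4; cleared 0 line(s) (total 0); column heights now [3 3 5 5 5 5], max=5
Drop 4: I rot0 at col 1 lands with bottom-row=5; cleared 0 line(s) (total 0); column heights now [3 6 6 6 6 5], max=6
Drop 5: S rot0 at col 3 lands with bottom-row=6; cleared 0 line(s) (total 0); column heights now [3 6 6 7 8 8], max=8

Answer: 3 6 6 7 8 8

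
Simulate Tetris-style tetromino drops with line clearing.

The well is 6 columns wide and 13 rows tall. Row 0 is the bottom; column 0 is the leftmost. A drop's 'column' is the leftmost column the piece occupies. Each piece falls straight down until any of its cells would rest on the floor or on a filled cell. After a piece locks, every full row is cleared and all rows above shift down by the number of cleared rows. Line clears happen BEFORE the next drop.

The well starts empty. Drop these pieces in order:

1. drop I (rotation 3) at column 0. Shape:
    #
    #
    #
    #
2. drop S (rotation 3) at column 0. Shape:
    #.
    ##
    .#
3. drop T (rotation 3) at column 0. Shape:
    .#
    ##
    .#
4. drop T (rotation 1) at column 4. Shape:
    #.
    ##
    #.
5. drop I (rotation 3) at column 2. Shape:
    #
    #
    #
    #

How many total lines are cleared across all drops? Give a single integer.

Answer: 0

Derivation:
Drop 1: I rot3 at col 0 lands with bottom-row=0; cleared 0 line(s) (total 0); column heights now [4 0 0 0 0 0], max=4
Drop 2: S rot3 at col 0 lands with bottom-row=3; cleared 0 line(s) (total 0); column heights now [6 5 0 0 0 0], max=6
Drop 3: T rot3 at col 0 lands with bottom-row=5; cleared 0 line(s) (total 0); column heights now [7 8 0 0 0 0], max=8
Drop 4: T rot1 at col 4 lands with bottom-row=0; cleared 0 line(s) (total 0); column heights now [7 8 0 0 3 2], max=8
Drop 5: I rot3 at col 2 lands with bottom-row=0; cleared 0 line(s) (total 0); column heights now [7 8 4 0 3 2], max=8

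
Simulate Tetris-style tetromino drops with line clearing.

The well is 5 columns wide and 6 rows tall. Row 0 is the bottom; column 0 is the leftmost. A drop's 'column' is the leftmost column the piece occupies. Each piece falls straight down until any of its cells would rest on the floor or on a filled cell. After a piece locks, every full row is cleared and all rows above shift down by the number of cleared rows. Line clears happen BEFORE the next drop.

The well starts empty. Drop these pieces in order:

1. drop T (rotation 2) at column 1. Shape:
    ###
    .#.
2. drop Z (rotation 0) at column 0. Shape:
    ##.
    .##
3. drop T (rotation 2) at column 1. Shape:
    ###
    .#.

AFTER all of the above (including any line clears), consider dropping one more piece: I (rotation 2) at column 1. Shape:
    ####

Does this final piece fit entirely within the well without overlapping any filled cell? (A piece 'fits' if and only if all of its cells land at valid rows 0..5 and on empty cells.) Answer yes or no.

Drop 1: T rot2 at col 1 lands with bottom-row=0; cleared 0 line(s) (total 0); column heights now [0 2 2 2 0], max=2
Drop 2: Z rot0 at col 0 lands with bottom-row=2; cleared 0 line(s) (total 0); column heights now [4 4 3 2 0], max=4
Drop 3: T rot2 at col 1 lands with bottom-row=3; cleared 0 line(s) (total 0); column heights now [4 5 5 5 0], max=5
Test piece I rot2 at col 1 (width 4): heights before test = [4 5 5 5 0]; fits = True

Answer: yes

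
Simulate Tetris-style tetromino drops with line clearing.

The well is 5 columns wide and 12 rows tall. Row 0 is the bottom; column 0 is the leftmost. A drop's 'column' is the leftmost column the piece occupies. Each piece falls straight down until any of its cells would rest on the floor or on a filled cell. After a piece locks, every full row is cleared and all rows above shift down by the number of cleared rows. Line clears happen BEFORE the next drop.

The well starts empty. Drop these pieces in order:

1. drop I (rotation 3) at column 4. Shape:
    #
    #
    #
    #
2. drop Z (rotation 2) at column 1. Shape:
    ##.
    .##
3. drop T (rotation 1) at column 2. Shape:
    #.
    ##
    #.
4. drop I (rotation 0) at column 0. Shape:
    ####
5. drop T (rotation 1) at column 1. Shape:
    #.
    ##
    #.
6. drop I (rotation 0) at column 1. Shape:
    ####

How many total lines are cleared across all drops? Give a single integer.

Answer: 0

Derivation:
Drop 1: I rot3 at col 4 lands with bottom-row=0; cleared 0 line(s) (total 0); column heights now [0 0 0 0 4], max=4
Drop 2: Z rot2 at col 1 lands with bottom-row=0; cleared 0 line(s) (total 0); column heights now [0 2 2 1 4], max=4
Drop 3: T rot1 at col 2 lands with bottom-row=2; cleared 0 line(s) (total 0); column heights now [0 2 5 4 4], max=5
Drop 4: I rot0 at col 0 lands with bottom-row=5; cleared 0 line(s) (total 0); column heights now [6 6 6 6 4], max=6
Drop 5: T rot1 at col 1 lands with bottom-row=6; cleared 0 line(s) (total 0); column heights now [6 9 8 6 4], max=9
Drop 6: I rot0 at col 1 lands with bottom-row=9; cleared 0 line(s) (total 0); column heights now [6 10 10 10 10], max=10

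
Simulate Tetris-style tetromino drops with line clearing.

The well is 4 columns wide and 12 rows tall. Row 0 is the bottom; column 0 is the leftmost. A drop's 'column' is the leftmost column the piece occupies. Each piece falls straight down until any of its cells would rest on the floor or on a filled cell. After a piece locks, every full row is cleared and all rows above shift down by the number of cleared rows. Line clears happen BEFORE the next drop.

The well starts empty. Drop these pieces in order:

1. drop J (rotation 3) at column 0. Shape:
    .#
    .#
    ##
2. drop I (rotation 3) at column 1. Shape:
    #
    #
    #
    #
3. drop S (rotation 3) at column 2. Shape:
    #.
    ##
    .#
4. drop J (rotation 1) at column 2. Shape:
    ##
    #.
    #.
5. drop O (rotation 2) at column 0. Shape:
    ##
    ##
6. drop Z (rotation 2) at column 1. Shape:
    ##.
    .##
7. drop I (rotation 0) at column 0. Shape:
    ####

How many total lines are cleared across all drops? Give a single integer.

Drop 1: J rot3 at col 0 lands with bottom-row=0; cleared 0 line(s) (total 0); column heights now [1 3 0 0], max=3
Drop 2: I rot3 at col 1 lands with bottom-row=3; cleared 0 line(s) (total 0); column heights now [1 7 0 0], max=7
Drop 3: S rot3 at col 2 lands with bottom-row=0; cleared 0 line(s) (total 0); column heights now [1 7 3 2], max=7
Drop 4: J rot1 at col 2 lands with bottom-row=3; cleared 0 line(s) (total 0); column heights now [1 7 6 6], max=7
Drop 5: O rot2 at col 0 lands with bottom-row=7; cleared 0 line(s) (total 0); column heights now [9 9 6 6], max=9
Drop 6: Z rot2 at col 1 lands with bottom-row=8; cleared 1 line(s) (total 1); column heights now [8 9 9 6], max=9
Drop 7: I rot0 at col 0 lands with bottom-row=9; cleared 1 line(s) (total 2); column heights now [8 9 9 6], max=9

Answer: 2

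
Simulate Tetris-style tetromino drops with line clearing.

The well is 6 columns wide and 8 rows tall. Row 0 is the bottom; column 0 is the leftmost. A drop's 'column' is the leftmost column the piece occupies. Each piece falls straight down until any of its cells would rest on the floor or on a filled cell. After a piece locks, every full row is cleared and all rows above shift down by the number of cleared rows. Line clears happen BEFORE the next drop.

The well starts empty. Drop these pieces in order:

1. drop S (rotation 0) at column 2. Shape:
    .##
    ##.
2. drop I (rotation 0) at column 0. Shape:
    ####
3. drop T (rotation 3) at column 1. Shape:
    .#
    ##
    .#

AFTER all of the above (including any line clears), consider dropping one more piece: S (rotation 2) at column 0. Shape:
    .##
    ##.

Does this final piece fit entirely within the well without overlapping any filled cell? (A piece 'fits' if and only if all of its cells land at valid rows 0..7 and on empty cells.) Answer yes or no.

Answer: yes

Derivation:
Drop 1: S rot0 at col 2 lands with bottom-row=0; cleared 0 line(s) (total 0); column heights now [0 0 1 2 2 0], max=2
Drop 2: I rot0 at col 0 lands with bottom-row=2; cleared 0 line(s) (total 0); column heights now [3 3 3 3 2 0], max=3
Drop 3: T rot3 at col 1 lands with bottom-row=3; cleared 0 line(s) (total 0); column heights now [3 5 6 3 2 0], max=6
Test piece S rot2 at col 0 (width 3): heights before test = [3 5 6 3 2 0]; fits = True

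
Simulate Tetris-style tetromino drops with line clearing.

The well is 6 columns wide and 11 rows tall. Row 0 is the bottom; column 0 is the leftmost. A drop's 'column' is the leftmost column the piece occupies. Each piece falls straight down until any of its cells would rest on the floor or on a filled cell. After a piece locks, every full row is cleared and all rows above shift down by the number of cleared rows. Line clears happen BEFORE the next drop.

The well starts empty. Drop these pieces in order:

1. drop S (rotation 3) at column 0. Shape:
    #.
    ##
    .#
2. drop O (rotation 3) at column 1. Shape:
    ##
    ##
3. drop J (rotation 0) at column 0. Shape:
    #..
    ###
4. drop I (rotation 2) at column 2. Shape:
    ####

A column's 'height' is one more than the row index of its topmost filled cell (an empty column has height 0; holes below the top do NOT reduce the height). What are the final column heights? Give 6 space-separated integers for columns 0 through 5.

Answer: 6 5 6 6 6 6

Derivation:
Drop 1: S rot3 at col 0 lands with bottom-row=0; cleared 0 line(s) (total 0); column heights now [3 2 0 0 0 0], max=3
Drop 2: O rot3 at col 1 lands with bottom-row=2; cleared 0 line(s) (total 0); column heights now [3 4 4 0 0 0], max=4
Drop 3: J rot0 at col 0 lands with bottom-row=4; cleared 0 line(s) (total 0); column heights now [6 5 5 0 0 0], max=6
Drop 4: I rot2 at col 2 lands with bottom-row=5; cleared 0 line(s) (total 0); column heights now [6 5 6 6 6 6], max=6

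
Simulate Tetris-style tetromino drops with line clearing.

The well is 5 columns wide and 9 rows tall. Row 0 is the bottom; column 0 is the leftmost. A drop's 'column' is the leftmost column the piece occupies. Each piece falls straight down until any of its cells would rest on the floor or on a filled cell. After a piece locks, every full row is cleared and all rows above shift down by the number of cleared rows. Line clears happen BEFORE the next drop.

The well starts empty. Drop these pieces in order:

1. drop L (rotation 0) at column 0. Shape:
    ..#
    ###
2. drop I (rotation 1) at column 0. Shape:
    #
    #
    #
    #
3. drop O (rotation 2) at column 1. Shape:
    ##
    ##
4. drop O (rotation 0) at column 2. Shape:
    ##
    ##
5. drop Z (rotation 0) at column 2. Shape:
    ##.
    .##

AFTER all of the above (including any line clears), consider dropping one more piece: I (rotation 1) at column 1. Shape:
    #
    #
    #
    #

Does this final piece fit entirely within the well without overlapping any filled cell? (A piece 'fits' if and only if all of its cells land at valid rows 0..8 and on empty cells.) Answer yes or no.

Drop 1: L rot0 at col 0 lands with bottom-row=0; cleared 0 line(s) (total 0); column heights now [1 1 2 0 0], max=2
Drop 2: I rot1 at col 0 lands with bottom-row=1; cleared 0 line(s) (total 0); column heights now [5 1 2 0 0], max=5
Drop 3: O rot2 at col 1 lands with bottom-row=2; cleared 0 line(s) (total 0); column heights now [5 4 4 0 0], max=5
Drop 4: O rot0 at col 2 lands with bottom-row=4; cleared 0 line(s) (total 0); column heights now [5 4 6 6 0], max=6
Drop 5: Z rot0 at col 2 lands with bottom-row=6; cleared 0 line(s) (total 0); column heights now [5 4 8 8 7], max=8
Test piece I rot1 at col 1 (width 1): heights before test = [5 4 8 8 7]; fits = True

Answer: yes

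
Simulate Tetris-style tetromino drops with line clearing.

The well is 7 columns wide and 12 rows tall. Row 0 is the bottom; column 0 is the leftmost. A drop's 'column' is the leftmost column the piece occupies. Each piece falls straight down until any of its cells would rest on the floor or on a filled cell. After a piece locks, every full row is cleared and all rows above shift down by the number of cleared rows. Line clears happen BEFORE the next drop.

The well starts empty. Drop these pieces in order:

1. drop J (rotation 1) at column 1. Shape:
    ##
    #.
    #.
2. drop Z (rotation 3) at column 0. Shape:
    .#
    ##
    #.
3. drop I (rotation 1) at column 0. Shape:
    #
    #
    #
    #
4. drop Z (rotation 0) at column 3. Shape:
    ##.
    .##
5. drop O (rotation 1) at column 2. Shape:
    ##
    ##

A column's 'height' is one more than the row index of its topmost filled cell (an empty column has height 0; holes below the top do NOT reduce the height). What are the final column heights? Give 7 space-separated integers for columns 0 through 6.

Drop 1: J rot1 at col 1 lands with bottom-row=0; cleared 0 line(s) (total 0); column heights now [0 3 3 0 0 0 0], max=3
Drop 2: Z rot3 at col 0 lands with bottom-row=2; cleared 0 line(s) (total 0); column heights now [4 5 3 0 0 0 0], max=5
Drop 3: I rot1 at col 0 lands with bottom-row=4; cleared 0 line(s) (total 0); column heights now [8 5 3 0 0 0 0], max=8
Drop 4: Z rot0 at col 3 lands with bottom-row=0; cleared 0 line(s) (total 0); column heights now [8 5 3 2 2 1 0], max=8
Drop 5: O rot1 at col 2 lands with bottom-row=3; cleared 0 line(s) (total 0); column heights now [8 5 5 5 2 1 0], max=8

Answer: 8 5 5 5 2 1 0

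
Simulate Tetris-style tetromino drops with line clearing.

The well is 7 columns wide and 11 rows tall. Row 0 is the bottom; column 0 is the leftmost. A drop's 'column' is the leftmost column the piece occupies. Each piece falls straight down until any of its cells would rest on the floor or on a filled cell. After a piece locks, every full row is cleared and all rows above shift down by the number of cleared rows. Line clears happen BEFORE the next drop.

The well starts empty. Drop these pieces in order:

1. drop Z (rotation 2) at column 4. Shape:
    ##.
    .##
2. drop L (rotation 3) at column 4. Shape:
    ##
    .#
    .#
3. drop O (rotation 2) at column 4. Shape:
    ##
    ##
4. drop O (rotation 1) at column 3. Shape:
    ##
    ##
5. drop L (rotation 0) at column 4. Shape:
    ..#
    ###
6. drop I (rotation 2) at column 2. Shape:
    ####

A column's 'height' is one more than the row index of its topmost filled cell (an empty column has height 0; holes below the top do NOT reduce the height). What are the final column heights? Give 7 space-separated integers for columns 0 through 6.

Drop 1: Z rot2 at col 4 lands with bottom-row=0; cleared 0 line(s) (total 0); column heights now [0 0 0 0 2 2 1], max=2
Drop 2: L rot3 at col 4 lands with bottom-row=2; cleared 0 line(s) (total 0); column heights now [0 0 0 0 5 5 1], max=5
Drop 3: O rot2 at col 4 lands with bottom-row=5; cleared 0 line(s) (total 0); column heights now [0 0 0 0 7 7 1], max=7
Drop 4: O rot1 at col 3 lands with bottom-row=7; cleared 0 line(s) (total 0); column heights now [0 0 0 9 9 7 1], max=9
Drop 5: L rot0 at col 4 lands with bottom-row=9; cleared 0 line(s) (total 0); column heights now [0 0 0 9 10 10 11], max=11
Drop 6: I rot2 at col 2 lands with bottom-row=10; cleared 0 line(s) (total 0); column heights now [0 0 11 11 11 11 11], max=11

Answer: 0 0 11 11 11 11 11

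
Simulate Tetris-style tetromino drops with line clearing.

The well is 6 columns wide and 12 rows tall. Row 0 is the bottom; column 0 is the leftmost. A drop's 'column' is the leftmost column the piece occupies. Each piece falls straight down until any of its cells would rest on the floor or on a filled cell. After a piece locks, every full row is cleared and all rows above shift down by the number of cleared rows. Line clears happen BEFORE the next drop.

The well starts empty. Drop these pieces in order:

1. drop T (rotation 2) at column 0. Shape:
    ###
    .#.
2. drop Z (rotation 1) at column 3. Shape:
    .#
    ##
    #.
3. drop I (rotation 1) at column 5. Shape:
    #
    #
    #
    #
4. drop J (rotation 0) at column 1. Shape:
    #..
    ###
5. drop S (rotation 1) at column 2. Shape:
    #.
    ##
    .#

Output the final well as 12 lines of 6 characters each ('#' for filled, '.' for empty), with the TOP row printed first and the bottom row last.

Drop 1: T rot2 at col 0 lands with bottom-row=0; cleared 0 line(s) (total 0); column heights now [2 2 2 0 0 0], max=2
Drop 2: Z rot1 at col 3 lands with bottom-row=0; cleared 0 line(s) (total 0); column heights now [2 2 2 2 3 0], max=3
Drop 3: I rot1 at col 5 lands with bottom-row=0; cleared 1 line(s) (total 1); column heights now [0 1 0 1 2 3], max=3
Drop 4: J rot0 at col 1 lands with bottom-row=1; cleared 0 line(s) (total 1); column heights now [0 3 2 2 2 3], max=3
Drop 5: S rot1 at col 2 lands with bottom-row=2; cleared 0 line(s) (total 1); column heights now [0 3 5 4 2 3], max=5

Answer: ......
......
......
......
......
......
......
..#...
..##..
.#.#.#
.#####
.#.#.#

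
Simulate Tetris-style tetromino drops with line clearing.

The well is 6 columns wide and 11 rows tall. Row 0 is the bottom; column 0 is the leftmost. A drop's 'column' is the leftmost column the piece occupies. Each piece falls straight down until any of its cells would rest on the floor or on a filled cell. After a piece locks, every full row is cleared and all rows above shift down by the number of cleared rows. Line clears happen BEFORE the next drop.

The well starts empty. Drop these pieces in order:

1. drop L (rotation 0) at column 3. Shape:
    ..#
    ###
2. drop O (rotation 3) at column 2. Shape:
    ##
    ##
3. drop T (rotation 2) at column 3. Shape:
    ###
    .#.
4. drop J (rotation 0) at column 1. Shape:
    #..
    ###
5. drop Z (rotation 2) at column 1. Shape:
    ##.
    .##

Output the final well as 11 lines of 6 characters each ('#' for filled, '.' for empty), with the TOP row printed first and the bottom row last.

Answer: ......
......
......
......
.##...
.###..
.###..
...###
..###.
..##.#
...###

Derivation:
Drop 1: L rot0 at col 3 lands with bottom-row=0; cleared 0 line(s) (total 0); column heights now [0 0 0 1 1 2], max=2
Drop 2: O rot3 at col 2 lands with bottom-row=1; cleared 0 line(s) (total 0); column heights now [0 0 3 3 1 2], max=3
Drop 3: T rot2 at col 3 lands with bottom-row=2; cleared 0 line(s) (total 0); column heights now [0 0 3 4 4 4], max=4
Drop 4: J rot0 at col 1 lands with bottom-row=4; cleared 0 line(s) (total 0); column heights now [0 6 5 5 4 4], max=6
Drop 5: Z rot2 at col 1 lands with bottom-row=5; cleared 0 line(s) (total 0); column heights now [0 7 7 6 4 4], max=7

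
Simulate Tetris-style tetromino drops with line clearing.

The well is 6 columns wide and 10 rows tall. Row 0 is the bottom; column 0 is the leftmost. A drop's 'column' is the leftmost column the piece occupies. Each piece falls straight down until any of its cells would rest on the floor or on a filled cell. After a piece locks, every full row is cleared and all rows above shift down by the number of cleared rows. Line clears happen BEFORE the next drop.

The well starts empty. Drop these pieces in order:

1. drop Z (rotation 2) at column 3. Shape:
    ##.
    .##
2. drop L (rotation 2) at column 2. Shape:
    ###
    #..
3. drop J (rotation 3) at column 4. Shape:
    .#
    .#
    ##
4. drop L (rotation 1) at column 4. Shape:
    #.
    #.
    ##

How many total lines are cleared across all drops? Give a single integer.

Drop 1: Z rot2 at col 3 lands with bottom-row=0; cleared 0 line(s) (total 0); column heights now [0 0 0 2 2 1], max=2
Drop 2: L rot2 at col 2 lands with bottom-row=1; cleared 0 line(s) (total 0); column heights now [0 0 3 3 3 1], max=3
Drop 3: J rot3 at col 4 lands with bottom-row=3; cleared 0 line(s) (total 0); column heights now [0 0 3 3 4 6], max=6
Drop 4: L rot1 at col 4 lands with bottom-row=6; cleared 0 line(s) (total 0); column heights now [0 0 3 3 9 7], max=9

Answer: 0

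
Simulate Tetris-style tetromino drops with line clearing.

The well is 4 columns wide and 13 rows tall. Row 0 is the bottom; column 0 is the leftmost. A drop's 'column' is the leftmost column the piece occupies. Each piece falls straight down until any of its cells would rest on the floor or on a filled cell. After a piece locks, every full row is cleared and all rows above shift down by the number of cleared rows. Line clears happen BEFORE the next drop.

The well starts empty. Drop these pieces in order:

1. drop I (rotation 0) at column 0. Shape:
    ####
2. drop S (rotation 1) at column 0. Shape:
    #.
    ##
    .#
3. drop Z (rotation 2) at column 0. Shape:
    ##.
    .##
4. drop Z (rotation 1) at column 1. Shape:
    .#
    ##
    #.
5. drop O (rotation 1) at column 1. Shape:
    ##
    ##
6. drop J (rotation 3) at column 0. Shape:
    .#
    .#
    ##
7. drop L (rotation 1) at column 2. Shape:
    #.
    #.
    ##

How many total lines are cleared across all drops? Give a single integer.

Drop 1: I rot0 at col 0 lands with bottom-row=0; cleared 1 line(s) (total 1); column heights now [0 0 0 0], max=0
Drop 2: S rot1 at col 0 lands with bottom-row=0; cleared 0 line(s) (total 1); column heights now [3 2 0 0], max=3
Drop 3: Z rot2 at col 0 lands with bottom-row=2; cleared 0 line(s) (total 1); column heights now [4 4 3 0], max=4
Drop 4: Z rot1 at col 1 lands with bottom-row=4; cleared 0 line(s) (total 1); column heights now [4 6 7 0], max=7
Drop 5: O rot1 at col 1 lands with bottom-row=7; cleared 0 line(s) (total 1); column heights now [4 9 9 0], max=9
Drop 6: J rot3 at col 0 lands with bottom-row=9; cleared 0 line(s) (total 1); column heights now [10 12 9 0], max=12
Drop 7: L rot1 at col 2 lands with bottom-row=9; cleared 1 line(s) (total 2); column heights now [4 11 11 0], max=11

Answer: 2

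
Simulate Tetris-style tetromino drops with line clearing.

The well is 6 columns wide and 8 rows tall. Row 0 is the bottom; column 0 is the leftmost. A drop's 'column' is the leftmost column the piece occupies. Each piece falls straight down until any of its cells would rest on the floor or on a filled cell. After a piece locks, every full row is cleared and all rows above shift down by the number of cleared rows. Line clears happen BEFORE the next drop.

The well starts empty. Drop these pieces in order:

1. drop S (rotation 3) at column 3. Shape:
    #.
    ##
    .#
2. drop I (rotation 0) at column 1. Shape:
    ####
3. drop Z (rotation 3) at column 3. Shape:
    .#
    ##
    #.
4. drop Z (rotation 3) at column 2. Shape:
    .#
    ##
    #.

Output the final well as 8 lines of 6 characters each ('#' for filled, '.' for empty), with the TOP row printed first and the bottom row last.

Drop 1: S rot3 at col 3 lands with bottom-row=0; cleared 0 line(s) (total 0); column heights now [0 0 0 3 2 0], max=3
Drop 2: I rot0 at col 1 lands with bottom-row=3; cleared 0 line(s) (total 0); column heights now [0 4 4 4 4 0], max=4
Drop 3: Z rot3 at col 3 lands with bottom-row=4; cleared 0 line(s) (total 0); column heights now [0 4 4 6 7 0], max=7
Drop 4: Z rot3 at col 2 lands with bottom-row=5; cleared 0 line(s) (total 0); column heights now [0 4 7 8 7 0], max=8

Answer: ...#..
..###.
..###.
...#..
.####.
...#..
...##.
....#.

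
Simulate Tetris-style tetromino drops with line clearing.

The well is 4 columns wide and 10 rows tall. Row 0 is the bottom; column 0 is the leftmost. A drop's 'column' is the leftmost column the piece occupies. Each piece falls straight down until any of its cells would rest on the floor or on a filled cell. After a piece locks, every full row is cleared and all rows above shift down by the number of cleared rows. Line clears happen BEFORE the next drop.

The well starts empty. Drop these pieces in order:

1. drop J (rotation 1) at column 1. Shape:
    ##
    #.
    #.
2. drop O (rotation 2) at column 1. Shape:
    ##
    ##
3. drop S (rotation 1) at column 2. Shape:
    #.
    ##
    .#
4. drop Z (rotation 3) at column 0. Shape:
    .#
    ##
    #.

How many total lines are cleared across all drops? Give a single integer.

Answer: 2

Derivation:
Drop 1: J rot1 at col 1 lands with bottom-row=0; cleared 0 line(s) (total 0); column heights now [0 3 3 0], max=3
Drop 2: O rot2 at col 1 lands with bottom-row=3; cleared 0 line(s) (total 0); column heights now [0 5 5 0], max=5
Drop 3: S rot1 at col 2 lands with bottom-row=4; cleared 0 line(s) (total 0); column heights now [0 5 7 6], max=7
Drop 4: Z rot3 at col 0 lands with bottom-row=4; cleared 2 line(s) (total 2); column heights now [0 5 5 0], max=5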